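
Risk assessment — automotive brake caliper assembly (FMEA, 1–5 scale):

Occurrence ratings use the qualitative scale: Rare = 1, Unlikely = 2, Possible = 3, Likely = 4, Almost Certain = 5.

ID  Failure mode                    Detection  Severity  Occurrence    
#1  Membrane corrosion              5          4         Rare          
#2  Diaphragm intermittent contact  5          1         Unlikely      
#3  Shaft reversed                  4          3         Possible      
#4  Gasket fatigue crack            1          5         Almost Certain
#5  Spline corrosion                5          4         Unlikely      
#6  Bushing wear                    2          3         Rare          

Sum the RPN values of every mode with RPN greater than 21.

101

RPN = Severity × Occurrence × Detection:
  #1: 4 × 1 × 5 = 20
  #2: 1 × 2 × 5 = 10
  #3: 3 × 3 × 4 = 36
  #4: 5 × 5 × 1 = 25
  #5: 4 × 2 × 5 = 40
  #6: 3 × 1 × 2 = 6
RPN > 21: #3 (36), #4 (25), #5 (40).
Sum: 36 + 25 + 40 = 101.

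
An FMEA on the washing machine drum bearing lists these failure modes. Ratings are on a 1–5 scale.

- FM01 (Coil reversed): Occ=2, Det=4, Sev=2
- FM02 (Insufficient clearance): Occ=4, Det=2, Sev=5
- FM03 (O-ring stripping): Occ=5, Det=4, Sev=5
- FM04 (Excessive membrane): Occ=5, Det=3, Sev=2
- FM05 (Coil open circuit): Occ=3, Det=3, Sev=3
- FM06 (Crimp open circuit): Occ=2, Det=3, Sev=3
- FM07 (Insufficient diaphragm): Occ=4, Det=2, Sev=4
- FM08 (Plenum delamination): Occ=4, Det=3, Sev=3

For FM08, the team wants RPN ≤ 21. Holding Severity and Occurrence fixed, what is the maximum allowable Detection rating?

1

FM08: S=3, O=4, D=3 → current RPN = 36.
Fixed product = 12. Need 12 × D ≤ 21, so D ≤ 21/12 = 1.75.
Maximum integer Detection rating = 1 (gives RPN 12; D=2 would give 24 > 21).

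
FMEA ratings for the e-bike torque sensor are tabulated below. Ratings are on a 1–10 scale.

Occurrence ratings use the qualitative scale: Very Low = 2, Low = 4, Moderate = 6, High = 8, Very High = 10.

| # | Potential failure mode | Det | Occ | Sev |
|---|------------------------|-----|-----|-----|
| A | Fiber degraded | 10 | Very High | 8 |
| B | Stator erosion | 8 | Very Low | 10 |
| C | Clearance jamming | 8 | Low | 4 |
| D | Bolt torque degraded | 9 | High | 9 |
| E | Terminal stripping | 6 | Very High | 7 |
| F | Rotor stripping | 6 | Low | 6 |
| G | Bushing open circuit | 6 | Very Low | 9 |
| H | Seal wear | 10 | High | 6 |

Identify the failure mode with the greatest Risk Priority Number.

A

RPN = Severity × Occurrence × Detection:
  A: 8 × 10 × 10 = 800
  B: 10 × 2 × 8 = 160
  C: 4 × 4 × 8 = 128
  D: 9 × 8 × 9 = 648
  E: 7 × 10 × 6 = 420
  F: 6 × 4 × 6 = 144
  G: 9 × 2 × 6 = 108
  H: 6 × 8 × 10 = 480
Highest RPN is 800 → A.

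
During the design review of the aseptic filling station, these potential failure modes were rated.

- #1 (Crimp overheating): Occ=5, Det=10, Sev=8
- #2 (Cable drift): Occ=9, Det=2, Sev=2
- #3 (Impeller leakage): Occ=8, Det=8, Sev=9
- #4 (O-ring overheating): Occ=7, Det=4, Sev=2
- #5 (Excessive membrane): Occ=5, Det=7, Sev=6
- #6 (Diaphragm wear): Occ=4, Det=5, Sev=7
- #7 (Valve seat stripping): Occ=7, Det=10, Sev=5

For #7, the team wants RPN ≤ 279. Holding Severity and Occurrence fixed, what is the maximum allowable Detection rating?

7

#7: S=5, O=7, D=10 → current RPN = 350.
Fixed product = 35. Need 35 × D ≤ 279, so D ≤ 279/35 = 7.97.
Maximum integer Detection rating = 7 (gives RPN 245; D=8 would give 280 > 279).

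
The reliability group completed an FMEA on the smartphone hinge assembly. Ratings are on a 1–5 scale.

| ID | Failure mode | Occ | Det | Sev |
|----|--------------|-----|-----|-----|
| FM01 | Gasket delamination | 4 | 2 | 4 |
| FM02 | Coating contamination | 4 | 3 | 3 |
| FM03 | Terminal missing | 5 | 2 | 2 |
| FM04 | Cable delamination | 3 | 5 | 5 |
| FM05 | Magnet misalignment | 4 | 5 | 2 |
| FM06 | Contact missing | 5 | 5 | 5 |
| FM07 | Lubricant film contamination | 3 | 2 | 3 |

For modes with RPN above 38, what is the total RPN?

RPN = Severity × Occurrence × Detection:
  FM01: 4 × 4 × 2 = 32
  FM02: 3 × 4 × 3 = 36
  FM03: 2 × 5 × 2 = 20
  FM04: 5 × 3 × 5 = 75
  FM05: 2 × 4 × 5 = 40
  FM06: 5 × 5 × 5 = 125
  FM07: 3 × 3 × 2 = 18
RPN > 38: FM04 (75), FM05 (40), FM06 (125).
Sum: 75 + 40 + 125 = 240.

240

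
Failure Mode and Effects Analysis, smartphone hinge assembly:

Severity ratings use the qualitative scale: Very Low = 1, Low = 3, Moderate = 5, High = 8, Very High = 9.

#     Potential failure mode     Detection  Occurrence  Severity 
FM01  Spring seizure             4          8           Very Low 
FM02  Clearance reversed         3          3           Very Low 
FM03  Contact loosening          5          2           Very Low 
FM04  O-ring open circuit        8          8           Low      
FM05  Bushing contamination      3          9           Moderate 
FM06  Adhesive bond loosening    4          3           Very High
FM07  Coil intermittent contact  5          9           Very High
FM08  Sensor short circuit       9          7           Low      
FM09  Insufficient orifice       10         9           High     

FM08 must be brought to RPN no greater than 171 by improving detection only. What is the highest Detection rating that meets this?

FM08: S=3, O=7, D=9 → current RPN = 189.
Fixed product = 21. Need 21 × D ≤ 171, so D ≤ 171/21 = 8.14.
Maximum integer Detection rating = 8 (gives RPN 168; D=9 would give 189 > 171).

8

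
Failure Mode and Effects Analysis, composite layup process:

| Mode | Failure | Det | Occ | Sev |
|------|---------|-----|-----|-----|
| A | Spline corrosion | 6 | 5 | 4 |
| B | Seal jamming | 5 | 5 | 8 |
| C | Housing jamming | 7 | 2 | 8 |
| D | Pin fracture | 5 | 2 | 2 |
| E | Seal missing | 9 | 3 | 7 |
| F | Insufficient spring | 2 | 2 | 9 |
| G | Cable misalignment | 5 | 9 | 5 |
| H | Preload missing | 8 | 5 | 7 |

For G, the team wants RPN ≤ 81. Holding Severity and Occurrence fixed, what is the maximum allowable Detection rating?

1

G: S=5, O=9, D=5 → current RPN = 225.
Fixed product = 45. Need 45 × D ≤ 81, so D ≤ 81/45 = 1.80.
Maximum integer Detection rating = 1 (gives RPN 45; D=2 would give 90 > 81).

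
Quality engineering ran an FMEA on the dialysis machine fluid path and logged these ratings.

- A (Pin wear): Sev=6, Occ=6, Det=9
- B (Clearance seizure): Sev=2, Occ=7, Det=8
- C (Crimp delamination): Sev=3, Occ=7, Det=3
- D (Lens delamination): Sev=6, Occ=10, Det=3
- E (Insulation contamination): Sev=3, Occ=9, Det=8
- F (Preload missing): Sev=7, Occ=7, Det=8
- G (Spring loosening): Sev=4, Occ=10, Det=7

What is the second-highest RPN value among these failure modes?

324

RPN = Severity × Occurrence × Detection:
  A: 6 × 6 × 9 = 324
  B: 2 × 7 × 8 = 112
  C: 3 × 7 × 3 = 63
  D: 6 × 10 × 3 = 180
  E: 3 × 9 × 8 = 216
  F: 7 × 7 × 8 = 392
  G: 4 × 10 × 7 = 280
Sorted descending: 392, 324, 280, 216, 180, 112, 63.
The second-highest RPN is 324 (A).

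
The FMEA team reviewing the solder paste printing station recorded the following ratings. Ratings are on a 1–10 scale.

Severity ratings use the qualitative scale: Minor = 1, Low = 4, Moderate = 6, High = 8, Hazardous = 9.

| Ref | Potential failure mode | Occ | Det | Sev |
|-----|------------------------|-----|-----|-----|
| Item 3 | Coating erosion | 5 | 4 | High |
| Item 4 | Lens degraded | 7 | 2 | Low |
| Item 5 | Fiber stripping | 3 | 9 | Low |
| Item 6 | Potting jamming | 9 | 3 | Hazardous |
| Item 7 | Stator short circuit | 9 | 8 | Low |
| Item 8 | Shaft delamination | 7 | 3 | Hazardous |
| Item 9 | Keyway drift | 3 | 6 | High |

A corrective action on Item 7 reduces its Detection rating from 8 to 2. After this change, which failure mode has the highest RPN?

RPN = Severity × Occurrence × Detection:
  Item 3: 8 × 5 × 4 = 160
  Item 4: 4 × 7 × 2 = 56
  Item 5: 4 × 3 × 9 = 108
  Item 6: 9 × 9 × 3 = 243
  Item 7: 4 × 9 × 8 = 288
  Item 8: 9 × 7 × 3 = 189
  Item 9: 8 × 3 × 6 = 144
After action: Item 7 → 4 × 9 × 2 = 72.
Revised RPNs: Item 6=243, Item 8=189, Item 3=160, Item 9=144, Item 5=108, Item 7=72, Item 4=56.
Highest is now Item 6 (243).

Item 6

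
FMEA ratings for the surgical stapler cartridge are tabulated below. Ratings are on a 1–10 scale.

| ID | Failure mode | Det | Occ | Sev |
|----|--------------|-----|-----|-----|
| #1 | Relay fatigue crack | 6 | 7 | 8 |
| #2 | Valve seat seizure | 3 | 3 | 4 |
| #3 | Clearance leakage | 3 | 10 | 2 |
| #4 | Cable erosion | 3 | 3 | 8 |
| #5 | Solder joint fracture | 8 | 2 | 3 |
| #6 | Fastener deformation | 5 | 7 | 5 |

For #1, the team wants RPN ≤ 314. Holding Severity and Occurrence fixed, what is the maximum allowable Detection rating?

5

#1: S=8, O=7, D=6 → current RPN = 336.
Fixed product = 56. Need 56 × D ≤ 314, so D ≤ 314/56 = 5.61.
Maximum integer Detection rating = 5 (gives RPN 280; D=6 would give 336 > 314).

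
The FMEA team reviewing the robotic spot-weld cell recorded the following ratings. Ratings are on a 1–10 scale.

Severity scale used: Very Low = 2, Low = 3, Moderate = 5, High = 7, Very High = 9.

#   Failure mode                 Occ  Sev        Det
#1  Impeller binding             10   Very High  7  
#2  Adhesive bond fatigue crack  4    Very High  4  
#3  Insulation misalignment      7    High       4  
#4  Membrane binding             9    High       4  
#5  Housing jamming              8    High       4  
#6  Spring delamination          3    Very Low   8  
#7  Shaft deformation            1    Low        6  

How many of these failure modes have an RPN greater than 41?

6

RPN = Severity × Occurrence × Detection:
  #1: 9 × 10 × 7 = 630
  #2: 9 × 4 × 4 = 144
  #3: 7 × 7 × 4 = 196
  #4: 7 × 9 × 4 = 252
  #5: 7 × 8 × 4 = 224
  #6: 2 × 3 × 8 = 48
  #7: 3 × 1 × 6 = 18
Modes with RPN > 41: #1 (630), #2 (144), #3 (196), #4 (252), #5 (224), #6 (48) → 6.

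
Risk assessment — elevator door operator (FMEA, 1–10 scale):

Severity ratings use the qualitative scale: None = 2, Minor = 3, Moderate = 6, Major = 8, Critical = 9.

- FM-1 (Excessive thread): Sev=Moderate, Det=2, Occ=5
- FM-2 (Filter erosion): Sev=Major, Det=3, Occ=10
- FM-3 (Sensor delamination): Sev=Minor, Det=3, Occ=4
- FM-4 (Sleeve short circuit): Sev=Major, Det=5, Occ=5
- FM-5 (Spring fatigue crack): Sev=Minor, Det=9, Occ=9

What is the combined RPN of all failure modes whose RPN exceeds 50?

743

RPN = Severity × Occurrence × Detection:
  FM-1: 6 × 5 × 2 = 60
  FM-2: 8 × 10 × 3 = 240
  FM-3: 3 × 4 × 3 = 36
  FM-4: 8 × 5 × 5 = 200
  FM-5: 3 × 9 × 9 = 243
RPN > 50: FM-1 (60), FM-2 (240), FM-4 (200), FM-5 (243).
Sum: 60 + 240 + 200 + 243 = 743.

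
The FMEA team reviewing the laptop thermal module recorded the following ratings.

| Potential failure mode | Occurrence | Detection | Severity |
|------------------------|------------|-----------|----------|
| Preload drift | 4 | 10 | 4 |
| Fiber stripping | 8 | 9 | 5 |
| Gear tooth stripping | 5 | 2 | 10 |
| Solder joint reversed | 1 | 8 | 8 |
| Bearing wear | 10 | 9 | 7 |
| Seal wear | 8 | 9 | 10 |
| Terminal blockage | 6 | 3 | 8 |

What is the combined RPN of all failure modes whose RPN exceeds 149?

1870

RPN = Severity × Occurrence × Detection:
  Preload drift: 4 × 4 × 10 = 160
  Fiber stripping: 5 × 8 × 9 = 360
  Gear tooth stripping: 10 × 5 × 2 = 100
  Solder joint reversed: 8 × 1 × 8 = 64
  Bearing wear: 7 × 10 × 9 = 630
  Seal wear: 10 × 8 × 9 = 720
  Terminal blockage: 8 × 6 × 3 = 144
RPN > 149: Preload drift (160), Fiber stripping (360), Bearing wear (630), Seal wear (720).
Sum: 160 + 360 + 630 + 720 = 1870.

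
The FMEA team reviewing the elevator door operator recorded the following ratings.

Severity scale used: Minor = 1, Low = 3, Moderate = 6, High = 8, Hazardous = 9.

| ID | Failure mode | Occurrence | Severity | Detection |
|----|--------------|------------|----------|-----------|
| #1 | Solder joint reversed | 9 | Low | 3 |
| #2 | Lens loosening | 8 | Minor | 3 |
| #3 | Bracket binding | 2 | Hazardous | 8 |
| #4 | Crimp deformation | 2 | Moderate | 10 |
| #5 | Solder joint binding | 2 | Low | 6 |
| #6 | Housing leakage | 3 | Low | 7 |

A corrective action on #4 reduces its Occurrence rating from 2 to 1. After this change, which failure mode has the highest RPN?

RPN = Severity × Occurrence × Detection:
  #1: 3 × 9 × 3 = 81
  #2: 1 × 8 × 3 = 24
  #3: 9 × 2 × 8 = 144
  #4: 6 × 2 × 10 = 120
  #5: 3 × 2 × 6 = 36
  #6: 3 × 3 × 7 = 63
After action: #4 → 6 × 1 × 10 = 60.
Revised RPNs: #3=144, #1=81, #6=63, #4=60, #5=36, #2=24.
Highest is now #3 (144).

#3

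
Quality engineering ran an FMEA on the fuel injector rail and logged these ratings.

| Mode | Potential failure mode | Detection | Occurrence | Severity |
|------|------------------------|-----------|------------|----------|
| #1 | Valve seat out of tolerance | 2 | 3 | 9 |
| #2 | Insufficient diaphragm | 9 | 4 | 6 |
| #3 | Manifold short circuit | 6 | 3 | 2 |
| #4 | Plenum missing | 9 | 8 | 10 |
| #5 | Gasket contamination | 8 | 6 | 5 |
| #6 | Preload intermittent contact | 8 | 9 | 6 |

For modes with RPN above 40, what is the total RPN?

RPN = Severity × Occurrence × Detection:
  #1: 9 × 3 × 2 = 54
  #2: 6 × 4 × 9 = 216
  #3: 2 × 3 × 6 = 36
  #4: 10 × 8 × 9 = 720
  #5: 5 × 6 × 8 = 240
  #6: 6 × 9 × 8 = 432
RPN > 40: #1 (54), #2 (216), #4 (720), #5 (240), #6 (432).
Sum: 54 + 216 + 720 + 240 + 432 = 1662.

1662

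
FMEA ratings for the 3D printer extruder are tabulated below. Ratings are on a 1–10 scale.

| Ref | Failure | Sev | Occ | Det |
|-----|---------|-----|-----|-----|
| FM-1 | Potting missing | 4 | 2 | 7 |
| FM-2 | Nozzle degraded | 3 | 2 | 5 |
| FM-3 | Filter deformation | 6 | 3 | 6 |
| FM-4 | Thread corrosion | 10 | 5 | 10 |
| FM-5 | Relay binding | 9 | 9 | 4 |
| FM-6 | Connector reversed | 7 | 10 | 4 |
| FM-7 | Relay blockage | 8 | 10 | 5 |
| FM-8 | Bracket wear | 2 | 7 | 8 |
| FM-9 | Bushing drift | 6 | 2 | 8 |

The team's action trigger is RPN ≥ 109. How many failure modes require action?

RPN = Severity × Occurrence × Detection:
  FM-1: 4 × 2 × 7 = 56
  FM-2: 3 × 2 × 5 = 30
  FM-3: 6 × 3 × 6 = 108
  FM-4: 10 × 5 × 10 = 500
  FM-5: 9 × 9 × 4 = 324
  FM-6: 7 × 10 × 4 = 280
  FM-7: 8 × 10 × 5 = 400
  FM-8: 2 × 7 × 8 = 112
  FM-9: 6 × 2 × 8 = 96
Modes with RPN ≥ 109: FM-4 (500), FM-5 (324), FM-6 (280), FM-7 (400), FM-8 (112) → 5.

5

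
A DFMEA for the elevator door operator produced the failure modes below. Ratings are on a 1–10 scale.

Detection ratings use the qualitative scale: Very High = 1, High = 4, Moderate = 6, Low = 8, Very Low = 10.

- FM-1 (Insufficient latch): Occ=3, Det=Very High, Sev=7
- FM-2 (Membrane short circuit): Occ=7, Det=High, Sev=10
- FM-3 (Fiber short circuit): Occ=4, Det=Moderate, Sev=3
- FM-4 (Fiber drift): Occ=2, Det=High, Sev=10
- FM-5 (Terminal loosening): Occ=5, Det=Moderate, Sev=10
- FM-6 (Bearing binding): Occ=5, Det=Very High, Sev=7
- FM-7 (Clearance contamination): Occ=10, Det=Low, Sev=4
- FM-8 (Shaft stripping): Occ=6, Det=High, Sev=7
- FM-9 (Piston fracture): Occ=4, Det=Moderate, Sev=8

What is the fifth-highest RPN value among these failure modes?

168

RPN = Severity × Occurrence × Detection:
  FM-1: 7 × 3 × 1 = 21
  FM-2: 10 × 7 × 4 = 280
  FM-3: 3 × 4 × 6 = 72
  FM-4: 10 × 2 × 4 = 80
  FM-5: 10 × 5 × 6 = 300
  FM-6: 7 × 5 × 1 = 35
  FM-7: 4 × 10 × 8 = 320
  FM-8: 7 × 6 × 4 = 168
  FM-9: 8 × 4 × 6 = 192
Sorted descending: 320, 300, 280, 192, 168, 80, 72, 35, 21.
The fifth-highest RPN is 168 (FM-8).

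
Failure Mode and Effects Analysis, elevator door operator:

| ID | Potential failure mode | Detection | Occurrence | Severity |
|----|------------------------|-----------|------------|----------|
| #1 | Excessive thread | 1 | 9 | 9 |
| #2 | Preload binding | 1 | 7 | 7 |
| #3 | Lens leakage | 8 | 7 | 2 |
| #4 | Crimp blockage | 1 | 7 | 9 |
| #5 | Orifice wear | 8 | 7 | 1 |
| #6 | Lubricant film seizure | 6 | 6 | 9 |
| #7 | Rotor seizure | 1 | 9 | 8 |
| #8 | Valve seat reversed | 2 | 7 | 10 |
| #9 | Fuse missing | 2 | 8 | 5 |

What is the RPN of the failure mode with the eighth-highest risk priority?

56

RPN = Severity × Occurrence × Detection:
  #1: 9 × 9 × 1 = 81
  #2: 7 × 7 × 1 = 49
  #3: 2 × 7 × 8 = 112
  #4: 9 × 7 × 1 = 63
  #5: 1 × 7 × 8 = 56
  #6: 9 × 6 × 6 = 324
  #7: 8 × 9 × 1 = 72
  #8: 10 × 7 × 2 = 140
  #9: 5 × 8 × 2 = 80
Sorted descending: 324, 140, 112, 81, 80, 72, 63, 56, 49.
The eighth-highest RPN is 56 (#5).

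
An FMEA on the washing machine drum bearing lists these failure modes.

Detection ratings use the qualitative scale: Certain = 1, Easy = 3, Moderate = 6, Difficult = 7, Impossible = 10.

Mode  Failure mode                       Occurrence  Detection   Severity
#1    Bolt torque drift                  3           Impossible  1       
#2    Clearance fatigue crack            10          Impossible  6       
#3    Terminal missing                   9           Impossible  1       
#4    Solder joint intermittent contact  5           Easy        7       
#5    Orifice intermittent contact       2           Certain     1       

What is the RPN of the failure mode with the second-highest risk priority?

105

RPN = Severity × Occurrence × Detection:
  #1: 1 × 3 × 10 = 30
  #2: 6 × 10 × 10 = 600
  #3: 1 × 9 × 10 = 90
  #4: 7 × 5 × 3 = 105
  #5: 1 × 2 × 1 = 2
Sorted descending: 600, 105, 90, 30, 2.
The second-highest RPN is 105 (#4).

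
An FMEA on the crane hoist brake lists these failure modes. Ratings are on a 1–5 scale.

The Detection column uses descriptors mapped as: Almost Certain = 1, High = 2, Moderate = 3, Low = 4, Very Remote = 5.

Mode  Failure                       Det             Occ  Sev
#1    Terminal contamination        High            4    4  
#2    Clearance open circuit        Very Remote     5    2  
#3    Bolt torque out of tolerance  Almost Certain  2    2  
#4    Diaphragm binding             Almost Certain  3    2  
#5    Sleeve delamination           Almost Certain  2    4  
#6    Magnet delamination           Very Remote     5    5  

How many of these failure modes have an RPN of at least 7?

4

RPN = Severity × Occurrence × Detection:
  #1: 4 × 4 × 2 = 32
  #2: 2 × 5 × 5 = 50
  #3: 2 × 2 × 1 = 4
  #4: 2 × 3 × 1 = 6
  #5: 4 × 2 × 1 = 8
  #6: 5 × 5 × 5 = 125
Modes with RPN ≥ 7: #1 (32), #2 (50), #5 (8), #6 (125) → 4.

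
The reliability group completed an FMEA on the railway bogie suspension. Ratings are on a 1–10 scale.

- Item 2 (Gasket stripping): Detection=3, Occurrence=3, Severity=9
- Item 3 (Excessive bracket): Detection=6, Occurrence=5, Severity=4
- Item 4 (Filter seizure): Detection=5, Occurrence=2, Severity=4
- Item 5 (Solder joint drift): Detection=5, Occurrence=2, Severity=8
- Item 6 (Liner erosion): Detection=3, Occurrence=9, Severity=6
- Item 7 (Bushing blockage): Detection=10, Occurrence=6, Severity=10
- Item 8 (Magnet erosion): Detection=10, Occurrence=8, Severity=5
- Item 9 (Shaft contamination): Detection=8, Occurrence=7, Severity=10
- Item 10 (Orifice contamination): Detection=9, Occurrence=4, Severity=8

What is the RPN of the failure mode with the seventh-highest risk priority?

RPN = Severity × Occurrence × Detection:
  Item 2: 9 × 3 × 3 = 81
  Item 3: 4 × 5 × 6 = 120
  Item 4: 4 × 2 × 5 = 40
  Item 5: 8 × 2 × 5 = 80
  Item 6: 6 × 9 × 3 = 162
  Item 7: 10 × 6 × 10 = 600
  Item 8: 5 × 8 × 10 = 400
  Item 9: 10 × 7 × 8 = 560
  Item 10: 8 × 4 × 9 = 288
Sorted descending: 600, 560, 400, 288, 162, 120, 81, 80, 40.
The seventh-highest RPN is 81 (Item 2).

81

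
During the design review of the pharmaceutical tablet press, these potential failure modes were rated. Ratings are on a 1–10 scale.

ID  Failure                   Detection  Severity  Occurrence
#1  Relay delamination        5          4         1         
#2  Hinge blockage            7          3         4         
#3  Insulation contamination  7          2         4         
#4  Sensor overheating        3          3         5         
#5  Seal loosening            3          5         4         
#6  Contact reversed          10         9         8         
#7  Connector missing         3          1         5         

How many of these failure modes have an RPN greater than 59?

RPN = Severity × Occurrence × Detection:
  #1: 4 × 1 × 5 = 20
  #2: 3 × 4 × 7 = 84
  #3: 2 × 4 × 7 = 56
  #4: 3 × 5 × 3 = 45
  #5: 5 × 4 × 3 = 60
  #6: 9 × 8 × 10 = 720
  #7: 1 × 5 × 3 = 15
Modes with RPN > 59: #2 (84), #5 (60), #6 (720) → 3.

3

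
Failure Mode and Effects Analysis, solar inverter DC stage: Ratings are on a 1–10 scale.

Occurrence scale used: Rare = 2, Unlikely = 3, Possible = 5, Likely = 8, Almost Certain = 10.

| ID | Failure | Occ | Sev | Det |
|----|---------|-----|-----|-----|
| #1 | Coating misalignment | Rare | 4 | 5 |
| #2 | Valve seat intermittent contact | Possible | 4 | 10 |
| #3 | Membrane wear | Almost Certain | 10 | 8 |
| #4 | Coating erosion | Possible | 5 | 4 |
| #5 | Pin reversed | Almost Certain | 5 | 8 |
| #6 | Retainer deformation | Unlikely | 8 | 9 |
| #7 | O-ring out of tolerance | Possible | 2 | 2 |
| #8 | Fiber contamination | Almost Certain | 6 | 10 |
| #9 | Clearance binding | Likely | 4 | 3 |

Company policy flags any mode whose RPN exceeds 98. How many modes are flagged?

RPN = Severity × Occurrence × Detection:
  #1: 4 × 2 × 5 = 40
  #2: 4 × 5 × 10 = 200
  #3: 10 × 10 × 8 = 800
  #4: 5 × 5 × 4 = 100
  #5: 5 × 10 × 8 = 400
  #6: 8 × 3 × 9 = 216
  #7: 2 × 5 × 2 = 20
  #8: 6 × 10 × 10 = 600
  #9: 4 × 8 × 3 = 96
Modes with RPN > 98: #2 (200), #3 (800), #4 (100), #5 (400), #6 (216), #8 (600) → 6.

6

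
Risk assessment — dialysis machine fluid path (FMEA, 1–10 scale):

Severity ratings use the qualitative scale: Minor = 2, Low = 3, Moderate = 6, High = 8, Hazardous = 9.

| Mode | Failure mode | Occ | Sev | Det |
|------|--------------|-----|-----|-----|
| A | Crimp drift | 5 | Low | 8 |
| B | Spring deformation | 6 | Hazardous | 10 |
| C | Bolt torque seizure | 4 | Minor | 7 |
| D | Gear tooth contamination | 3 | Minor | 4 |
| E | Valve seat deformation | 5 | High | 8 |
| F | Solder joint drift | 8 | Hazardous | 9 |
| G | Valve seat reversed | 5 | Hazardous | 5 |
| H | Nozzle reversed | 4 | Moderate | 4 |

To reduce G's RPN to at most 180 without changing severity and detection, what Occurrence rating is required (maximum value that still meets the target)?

4

G: S=9, O=5, D=5 → current RPN = 225.
Fixed product = 45. Need 45 × O ≤ 180, so O ≤ 180/45 = 4.00.
Maximum integer Occurrence rating = 4 (gives RPN 180; O=5 would give 225 > 180).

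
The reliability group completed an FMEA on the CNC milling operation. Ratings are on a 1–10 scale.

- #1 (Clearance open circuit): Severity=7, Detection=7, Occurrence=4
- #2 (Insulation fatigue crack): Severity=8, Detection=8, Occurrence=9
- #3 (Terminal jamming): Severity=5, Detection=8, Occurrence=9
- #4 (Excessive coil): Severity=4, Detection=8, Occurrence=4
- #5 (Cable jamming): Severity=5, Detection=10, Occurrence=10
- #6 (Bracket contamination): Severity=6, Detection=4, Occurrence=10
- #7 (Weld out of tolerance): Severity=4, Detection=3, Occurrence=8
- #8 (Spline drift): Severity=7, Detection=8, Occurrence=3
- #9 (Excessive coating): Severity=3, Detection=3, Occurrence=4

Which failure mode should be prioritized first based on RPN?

#2

RPN = Severity × Occurrence × Detection:
  #1: 7 × 4 × 7 = 196
  #2: 8 × 9 × 8 = 576
  #3: 5 × 9 × 8 = 360
  #4: 4 × 4 × 8 = 128
  #5: 5 × 10 × 10 = 500
  #6: 6 × 10 × 4 = 240
  #7: 4 × 8 × 3 = 96
  #8: 7 × 3 × 8 = 168
  #9: 3 × 4 × 3 = 36
Highest RPN is 576 → #2.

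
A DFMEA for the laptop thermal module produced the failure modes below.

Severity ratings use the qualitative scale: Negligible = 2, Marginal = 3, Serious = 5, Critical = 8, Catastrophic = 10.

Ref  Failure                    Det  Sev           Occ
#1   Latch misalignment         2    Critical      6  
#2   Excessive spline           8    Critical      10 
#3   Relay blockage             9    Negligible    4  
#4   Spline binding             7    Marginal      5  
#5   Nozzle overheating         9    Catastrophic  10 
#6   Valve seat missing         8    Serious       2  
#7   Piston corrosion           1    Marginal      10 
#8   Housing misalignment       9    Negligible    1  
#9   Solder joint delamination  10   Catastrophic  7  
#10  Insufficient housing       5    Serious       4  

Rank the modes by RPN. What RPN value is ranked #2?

RPN = Severity × Occurrence × Detection:
  #1: 8 × 6 × 2 = 96
  #2: 8 × 10 × 8 = 640
  #3: 2 × 4 × 9 = 72
  #4: 3 × 5 × 7 = 105
  #5: 10 × 10 × 9 = 900
  #6: 5 × 2 × 8 = 80
  #7: 3 × 10 × 1 = 30
  #8: 2 × 1 × 9 = 18
  #9: 10 × 7 × 10 = 700
  #10: 5 × 4 × 5 = 100
Sorted descending: 900, 700, 640, 105, 100, 96, 80, 72, 30, 18.
The second-highest RPN is 700 (#9).

700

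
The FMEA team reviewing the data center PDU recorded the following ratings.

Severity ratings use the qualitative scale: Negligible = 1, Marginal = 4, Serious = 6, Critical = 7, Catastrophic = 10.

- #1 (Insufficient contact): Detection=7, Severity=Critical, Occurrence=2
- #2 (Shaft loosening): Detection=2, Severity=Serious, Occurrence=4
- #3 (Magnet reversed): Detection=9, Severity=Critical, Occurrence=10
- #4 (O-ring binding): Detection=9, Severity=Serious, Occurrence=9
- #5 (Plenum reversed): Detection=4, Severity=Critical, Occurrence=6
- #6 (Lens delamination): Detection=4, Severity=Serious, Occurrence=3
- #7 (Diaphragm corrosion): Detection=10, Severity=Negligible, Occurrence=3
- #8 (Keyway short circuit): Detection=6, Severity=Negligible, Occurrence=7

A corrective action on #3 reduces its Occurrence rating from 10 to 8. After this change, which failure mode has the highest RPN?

RPN = Severity × Occurrence × Detection:
  #1: 7 × 2 × 7 = 98
  #2: 6 × 4 × 2 = 48
  #3: 7 × 10 × 9 = 630
  #4: 6 × 9 × 9 = 486
  #5: 7 × 6 × 4 = 168
  #6: 6 × 3 × 4 = 72
  #7: 1 × 3 × 10 = 30
  #8: 1 × 7 × 6 = 42
After action: #3 → 7 × 8 × 9 = 504.
Revised RPNs: #3=504, #4=486, #5=168, #1=98, #6=72, #2=48, #8=42, #7=30.
Highest is now #3 (504).

#3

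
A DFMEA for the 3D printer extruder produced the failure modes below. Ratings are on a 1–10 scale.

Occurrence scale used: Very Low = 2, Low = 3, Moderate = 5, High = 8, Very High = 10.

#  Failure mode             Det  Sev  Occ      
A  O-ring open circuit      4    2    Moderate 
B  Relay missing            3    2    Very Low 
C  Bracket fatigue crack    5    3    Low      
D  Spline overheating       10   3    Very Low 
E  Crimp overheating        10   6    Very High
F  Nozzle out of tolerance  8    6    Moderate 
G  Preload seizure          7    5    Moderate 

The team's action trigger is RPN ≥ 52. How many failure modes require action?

RPN = Severity × Occurrence × Detection:
  A: 2 × 5 × 4 = 40
  B: 2 × 2 × 3 = 12
  C: 3 × 3 × 5 = 45
  D: 3 × 2 × 10 = 60
  E: 6 × 10 × 10 = 600
  F: 6 × 5 × 8 = 240
  G: 5 × 5 × 7 = 175
Modes with RPN ≥ 52: D (60), E (600), F (240), G (175) → 4.

4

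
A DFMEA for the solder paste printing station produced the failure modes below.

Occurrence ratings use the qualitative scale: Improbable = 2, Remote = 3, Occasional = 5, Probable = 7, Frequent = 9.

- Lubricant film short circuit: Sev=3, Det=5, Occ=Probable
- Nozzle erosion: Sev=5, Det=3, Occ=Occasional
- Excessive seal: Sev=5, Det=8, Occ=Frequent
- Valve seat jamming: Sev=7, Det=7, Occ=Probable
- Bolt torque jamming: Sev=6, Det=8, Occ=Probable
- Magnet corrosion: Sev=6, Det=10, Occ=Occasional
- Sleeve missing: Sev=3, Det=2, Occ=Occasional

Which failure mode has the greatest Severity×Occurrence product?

Valve seat jamming

Criticality = Severity × Occurrence:
  Lubricant film short circuit: 3 × 7 = 21
  Nozzle erosion: 5 × 5 = 25
  Excessive seal: 5 × 9 = 45
  Valve seat jamming: 7 × 7 = 49
  Bolt torque jamming: 6 × 7 = 42
  Magnet corrosion: 6 × 5 = 30
  Sleeve missing: 3 × 5 = 15
Highest criticality is 49 → Valve seat jamming.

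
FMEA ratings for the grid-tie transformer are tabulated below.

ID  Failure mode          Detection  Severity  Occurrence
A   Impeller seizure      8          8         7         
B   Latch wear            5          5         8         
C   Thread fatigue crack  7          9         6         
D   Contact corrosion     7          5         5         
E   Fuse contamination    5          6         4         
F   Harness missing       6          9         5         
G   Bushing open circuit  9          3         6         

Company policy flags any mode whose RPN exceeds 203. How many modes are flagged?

RPN = Severity × Occurrence × Detection:
  A: 8 × 7 × 8 = 448
  B: 5 × 8 × 5 = 200
  C: 9 × 6 × 7 = 378
  D: 5 × 5 × 7 = 175
  E: 6 × 4 × 5 = 120
  F: 9 × 5 × 6 = 270
  G: 3 × 6 × 9 = 162
Modes with RPN > 203: A (448), C (378), F (270) → 3.

3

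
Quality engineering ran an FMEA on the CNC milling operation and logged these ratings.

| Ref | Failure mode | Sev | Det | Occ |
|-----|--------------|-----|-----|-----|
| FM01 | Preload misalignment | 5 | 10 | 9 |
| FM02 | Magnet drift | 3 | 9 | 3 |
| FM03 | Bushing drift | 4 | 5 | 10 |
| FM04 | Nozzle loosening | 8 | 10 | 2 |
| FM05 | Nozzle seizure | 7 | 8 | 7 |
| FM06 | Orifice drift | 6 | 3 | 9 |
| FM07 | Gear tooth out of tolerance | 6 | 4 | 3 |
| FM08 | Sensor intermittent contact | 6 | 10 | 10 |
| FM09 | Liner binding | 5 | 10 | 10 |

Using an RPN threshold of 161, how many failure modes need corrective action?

RPN = Severity × Occurrence × Detection:
  FM01: 5 × 9 × 10 = 450
  FM02: 3 × 3 × 9 = 81
  FM03: 4 × 10 × 5 = 200
  FM04: 8 × 2 × 10 = 160
  FM05: 7 × 7 × 8 = 392
  FM06: 6 × 9 × 3 = 162
  FM07: 6 × 3 × 4 = 72
  FM08: 6 × 10 × 10 = 600
  FM09: 5 × 10 × 10 = 500
Modes with RPN ≥ 161: FM01 (450), FM03 (200), FM05 (392), FM06 (162), FM08 (600), FM09 (500) → 6.

6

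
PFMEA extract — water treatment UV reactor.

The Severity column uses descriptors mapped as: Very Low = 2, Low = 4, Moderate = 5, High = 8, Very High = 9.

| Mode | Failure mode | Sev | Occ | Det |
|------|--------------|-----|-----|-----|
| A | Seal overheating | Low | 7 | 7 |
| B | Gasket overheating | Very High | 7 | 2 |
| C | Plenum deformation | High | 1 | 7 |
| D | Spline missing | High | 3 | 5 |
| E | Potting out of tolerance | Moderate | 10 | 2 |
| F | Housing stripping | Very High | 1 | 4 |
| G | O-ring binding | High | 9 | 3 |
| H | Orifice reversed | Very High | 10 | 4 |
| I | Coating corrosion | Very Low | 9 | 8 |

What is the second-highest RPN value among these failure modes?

RPN = Severity × Occurrence × Detection:
  A: 4 × 7 × 7 = 196
  B: 9 × 7 × 2 = 126
  C: 8 × 1 × 7 = 56
  D: 8 × 3 × 5 = 120
  E: 5 × 10 × 2 = 100
  F: 9 × 1 × 4 = 36
  G: 8 × 9 × 3 = 216
  H: 9 × 10 × 4 = 360
  I: 2 × 9 × 8 = 144
Sorted descending: 360, 216, 196, 144, 126, 120, 100, 56, 36.
The second-highest RPN is 216 (G).

216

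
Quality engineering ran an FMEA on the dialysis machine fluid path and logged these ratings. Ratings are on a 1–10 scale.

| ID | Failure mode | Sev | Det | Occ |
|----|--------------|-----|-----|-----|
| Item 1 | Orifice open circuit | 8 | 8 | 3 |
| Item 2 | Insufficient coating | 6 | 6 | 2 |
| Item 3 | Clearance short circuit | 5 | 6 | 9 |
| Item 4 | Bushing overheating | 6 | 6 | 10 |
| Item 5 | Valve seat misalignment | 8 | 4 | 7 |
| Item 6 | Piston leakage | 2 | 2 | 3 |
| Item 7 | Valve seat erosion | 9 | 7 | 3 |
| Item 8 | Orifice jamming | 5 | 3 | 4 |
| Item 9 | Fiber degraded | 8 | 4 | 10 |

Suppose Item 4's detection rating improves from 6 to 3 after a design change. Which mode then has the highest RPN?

RPN = Severity × Occurrence × Detection:
  Item 1: 8 × 3 × 8 = 192
  Item 2: 6 × 2 × 6 = 72
  Item 3: 5 × 9 × 6 = 270
  Item 4: 6 × 10 × 6 = 360
  Item 5: 8 × 7 × 4 = 224
  Item 6: 2 × 3 × 2 = 12
  Item 7: 9 × 3 × 7 = 189
  Item 8: 5 × 4 × 3 = 60
  Item 9: 8 × 10 × 4 = 320
After action: Item 4 → 6 × 10 × 3 = 180.
Revised RPNs: Item 9=320, Item 3=270, Item 5=224, Item 1=192, Item 7=189, Item 4=180, Item 2=72, Item 8=60, Item 6=12.
Highest is now Item 9 (320).

Item 9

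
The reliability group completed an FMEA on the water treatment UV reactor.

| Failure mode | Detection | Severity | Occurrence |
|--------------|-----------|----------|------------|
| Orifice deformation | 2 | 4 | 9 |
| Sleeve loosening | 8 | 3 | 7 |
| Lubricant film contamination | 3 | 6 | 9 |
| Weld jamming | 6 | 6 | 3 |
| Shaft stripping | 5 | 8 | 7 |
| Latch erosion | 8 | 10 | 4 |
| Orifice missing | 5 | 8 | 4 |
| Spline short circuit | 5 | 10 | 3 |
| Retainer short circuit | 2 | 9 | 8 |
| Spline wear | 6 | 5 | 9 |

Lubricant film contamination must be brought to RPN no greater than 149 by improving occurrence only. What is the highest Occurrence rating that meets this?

Lubricant film contamination: S=6, O=9, D=3 → current RPN = 162.
Fixed product = 18. Need 18 × O ≤ 149, so O ≤ 149/18 = 8.28.
Maximum integer Occurrence rating = 8 (gives RPN 144; O=9 would give 162 > 149).

8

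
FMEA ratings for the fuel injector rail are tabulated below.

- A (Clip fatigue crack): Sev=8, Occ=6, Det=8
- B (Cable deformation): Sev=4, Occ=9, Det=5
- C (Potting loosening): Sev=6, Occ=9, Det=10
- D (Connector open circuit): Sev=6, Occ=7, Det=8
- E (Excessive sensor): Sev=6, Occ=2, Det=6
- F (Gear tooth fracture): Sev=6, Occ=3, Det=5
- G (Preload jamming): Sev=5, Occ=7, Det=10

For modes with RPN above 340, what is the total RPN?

1274

RPN = Severity × Occurrence × Detection:
  A: 8 × 6 × 8 = 384
  B: 4 × 9 × 5 = 180
  C: 6 × 9 × 10 = 540
  D: 6 × 7 × 8 = 336
  E: 6 × 2 × 6 = 72
  F: 6 × 3 × 5 = 90
  G: 5 × 7 × 10 = 350
RPN > 340: A (384), C (540), G (350).
Sum: 384 + 540 + 350 = 1274.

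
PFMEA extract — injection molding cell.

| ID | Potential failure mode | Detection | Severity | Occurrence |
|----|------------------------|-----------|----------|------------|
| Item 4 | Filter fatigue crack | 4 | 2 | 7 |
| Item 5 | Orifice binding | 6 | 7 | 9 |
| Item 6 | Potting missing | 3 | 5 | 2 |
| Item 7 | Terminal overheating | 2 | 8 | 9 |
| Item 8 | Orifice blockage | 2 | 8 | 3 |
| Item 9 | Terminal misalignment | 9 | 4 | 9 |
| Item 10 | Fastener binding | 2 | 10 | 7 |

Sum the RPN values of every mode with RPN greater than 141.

846

RPN = Severity × Occurrence × Detection:
  Item 4: 2 × 7 × 4 = 56
  Item 5: 7 × 9 × 6 = 378
  Item 6: 5 × 2 × 3 = 30
  Item 7: 8 × 9 × 2 = 144
  Item 8: 8 × 3 × 2 = 48
  Item 9: 4 × 9 × 9 = 324
  Item 10: 10 × 7 × 2 = 140
RPN > 141: Item 5 (378), Item 7 (144), Item 9 (324).
Sum: 378 + 144 + 324 = 846.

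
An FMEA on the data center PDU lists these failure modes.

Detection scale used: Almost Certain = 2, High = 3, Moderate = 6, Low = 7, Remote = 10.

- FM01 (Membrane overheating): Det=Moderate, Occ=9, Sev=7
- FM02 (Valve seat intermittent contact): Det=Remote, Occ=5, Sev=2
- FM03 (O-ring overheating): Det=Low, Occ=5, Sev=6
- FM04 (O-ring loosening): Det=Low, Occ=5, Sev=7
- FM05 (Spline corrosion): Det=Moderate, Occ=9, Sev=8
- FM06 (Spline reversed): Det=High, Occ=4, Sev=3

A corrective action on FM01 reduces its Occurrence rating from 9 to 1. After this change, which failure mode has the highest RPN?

RPN = Severity × Occurrence × Detection:
  FM01: 7 × 9 × 6 = 378
  FM02: 2 × 5 × 10 = 100
  FM03: 6 × 5 × 7 = 210
  FM04: 7 × 5 × 7 = 245
  FM05: 8 × 9 × 6 = 432
  FM06: 3 × 4 × 3 = 36
After action: FM01 → 7 × 1 × 6 = 42.
Revised RPNs: FM05=432, FM04=245, FM03=210, FM02=100, FM01=42, FM06=36.
Highest is now FM05 (432).

FM05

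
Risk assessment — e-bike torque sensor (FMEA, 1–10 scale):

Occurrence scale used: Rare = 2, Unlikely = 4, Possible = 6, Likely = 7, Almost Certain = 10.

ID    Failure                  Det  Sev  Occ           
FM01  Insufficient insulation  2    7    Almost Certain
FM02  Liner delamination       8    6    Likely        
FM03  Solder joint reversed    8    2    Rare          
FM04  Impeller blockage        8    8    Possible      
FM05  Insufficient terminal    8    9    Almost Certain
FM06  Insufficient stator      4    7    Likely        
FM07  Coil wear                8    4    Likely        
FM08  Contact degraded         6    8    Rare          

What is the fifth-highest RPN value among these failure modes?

RPN = Severity × Occurrence × Detection:
  FM01: 7 × 10 × 2 = 140
  FM02: 6 × 7 × 8 = 336
  FM03: 2 × 2 × 8 = 32
  FM04: 8 × 6 × 8 = 384
  FM05: 9 × 10 × 8 = 720
  FM06: 7 × 7 × 4 = 196
  FM07: 4 × 7 × 8 = 224
  FM08: 8 × 2 × 6 = 96
Sorted descending: 720, 384, 336, 224, 196, 140, 96, 32.
The fifth-highest RPN is 196 (FM06).

196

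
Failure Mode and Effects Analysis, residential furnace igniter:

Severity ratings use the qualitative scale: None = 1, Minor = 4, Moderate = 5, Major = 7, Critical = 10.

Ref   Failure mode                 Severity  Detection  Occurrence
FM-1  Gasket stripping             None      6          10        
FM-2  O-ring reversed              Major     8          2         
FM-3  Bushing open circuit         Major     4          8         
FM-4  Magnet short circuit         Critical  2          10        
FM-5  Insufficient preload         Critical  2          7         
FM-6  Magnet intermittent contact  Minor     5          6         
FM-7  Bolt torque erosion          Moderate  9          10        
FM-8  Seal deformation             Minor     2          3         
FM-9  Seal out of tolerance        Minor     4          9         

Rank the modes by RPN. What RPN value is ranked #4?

RPN = Severity × Occurrence × Detection:
  FM-1: 1 × 10 × 6 = 60
  FM-2: 7 × 2 × 8 = 112
  FM-3: 7 × 8 × 4 = 224
  FM-4: 10 × 10 × 2 = 200
  FM-5: 10 × 7 × 2 = 140
  FM-6: 4 × 6 × 5 = 120
  FM-7: 5 × 10 × 9 = 450
  FM-8: 4 × 3 × 2 = 24
  FM-9: 4 × 9 × 4 = 144
Sorted descending: 450, 224, 200, 144, 140, 120, 112, 60, 24.
The fourth-highest RPN is 144 (FM-9).

144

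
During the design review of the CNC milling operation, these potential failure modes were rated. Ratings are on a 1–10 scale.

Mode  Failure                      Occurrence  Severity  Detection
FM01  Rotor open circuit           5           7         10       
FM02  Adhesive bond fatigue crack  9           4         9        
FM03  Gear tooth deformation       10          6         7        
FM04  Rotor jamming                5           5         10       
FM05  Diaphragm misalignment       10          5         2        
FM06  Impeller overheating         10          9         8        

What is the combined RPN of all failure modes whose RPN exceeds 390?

1140

RPN = Severity × Occurrence × Detection:
  FM01: 7 × 5 × 10 = 350
  FM02: 4 × 9 × 9 = 324
  FM03: 6 × 10 × 7 = 420
  FM04: 5 × 5 × 10 = 250
  FM05: 5 × 10 × 2 = 100
  FM06: 9 × 10 × 8 = 720
RPN > 390: FM03 (420), FM06 (720).
Sum: 420 + 720 = 1140.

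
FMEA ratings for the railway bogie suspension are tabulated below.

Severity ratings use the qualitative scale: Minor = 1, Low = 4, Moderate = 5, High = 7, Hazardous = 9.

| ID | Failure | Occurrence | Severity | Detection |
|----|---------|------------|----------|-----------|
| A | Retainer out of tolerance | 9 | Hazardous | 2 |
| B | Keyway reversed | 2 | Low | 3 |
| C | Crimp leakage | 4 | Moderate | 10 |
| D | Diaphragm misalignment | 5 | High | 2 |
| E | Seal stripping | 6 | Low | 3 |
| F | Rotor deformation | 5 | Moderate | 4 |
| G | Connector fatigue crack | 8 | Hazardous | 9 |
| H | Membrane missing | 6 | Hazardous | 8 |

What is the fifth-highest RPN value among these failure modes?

RPN = Severity × Occurrence × Detection:
  A: 9 × 9 × 2 = 162
  B: 4 × 2 × 3 = 24
  C: 5 × 4 × 10 = 200
  D: 7 × 5 × 2 = 70
  E: 4 × 6 × 3 = 72
  F: 5 × 5 × 4 = 100
  G: 9 × 8 × 9 = 648
  H: 9 × 6 × 8 = 432
Sorted descending: 648, 432, 200, 162, 100, 72, 70, 24.
The fifth-highest RPN is 100 (F).

100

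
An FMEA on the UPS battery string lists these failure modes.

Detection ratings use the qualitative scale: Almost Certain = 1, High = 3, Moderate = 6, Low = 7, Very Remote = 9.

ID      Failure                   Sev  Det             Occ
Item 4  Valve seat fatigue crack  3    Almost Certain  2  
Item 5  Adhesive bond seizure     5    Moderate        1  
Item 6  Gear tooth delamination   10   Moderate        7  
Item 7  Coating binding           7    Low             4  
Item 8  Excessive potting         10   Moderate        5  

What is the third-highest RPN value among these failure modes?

RPN = Severity × Occurrence × Detection:
  Item 4: 3 × 2 × 1 = 6
  Item 5: 5 × 1 × 6 = 30
  Item 6: 10 × 7 × 6 = 420
  Item 7: 7 × 4 × 7 = 196
  Item 8: 10 × 5 × 6 = 300
Sorted descending: 420, 300, 196, 30, 6.
The third-highest RPN is 196 (Item 7).

196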